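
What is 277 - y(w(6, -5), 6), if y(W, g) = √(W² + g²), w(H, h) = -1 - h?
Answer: 277 - 2*√13 ≈ 269.79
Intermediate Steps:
277 - y(w(6, -5), 6) = 277 - √((-1 - 1*(-5))² + 6²) = 277 - √((-1 + 5)² + 36) = 277 - √(4² + 36) = 277 - √(16 + 36) = 277 - √52 = 277 - 2*√13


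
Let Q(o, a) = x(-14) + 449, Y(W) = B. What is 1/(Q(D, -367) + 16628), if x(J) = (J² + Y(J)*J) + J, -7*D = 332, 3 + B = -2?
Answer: 1/17329 ≈ 5.7707e-5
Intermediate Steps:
B = -5 (B = -3 - 2 = -5)
D = -332/7 (D = -⅐*332 = -332/7 ≈ -47.429)
Y(W) = -5
x(J) = J² - 4*J (x(J) = (J² - 5*J) + J = J² - 4*J)
Q(o, a) = 701 (Q(o, a) = -14*(-4 - 14) + 449 = -14*(-18) + 449 = 252 + 449 = 701)
1/(Q(D, -367) + 16628) = 1/(701 + 16628) = 1/17329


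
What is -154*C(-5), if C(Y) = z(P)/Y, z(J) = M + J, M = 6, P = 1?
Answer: 1078/5 ≈ 215.60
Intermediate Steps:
z(J) = 6 + J
C(Y) = 7/Y (C(Y) = (6 + 1)/Y = 7/Y)
-154*C(-5) = -1078/(-5) = -1078*(-1)/5 = -154*(-7/5) = 1078/5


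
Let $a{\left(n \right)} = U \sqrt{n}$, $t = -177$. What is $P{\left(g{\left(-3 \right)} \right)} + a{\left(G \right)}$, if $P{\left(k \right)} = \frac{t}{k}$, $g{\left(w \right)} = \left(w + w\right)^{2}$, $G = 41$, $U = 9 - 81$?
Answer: $- \frac{59}{12} - 72 \sqrt{41} \approx -465.94$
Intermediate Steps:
$U = -72$
$g{\left(w \right)} = 4 w^{2}$ ($g{\left(w \right)} = \left(2 w\right)^{2} = 4 w^{2}$)
$P{\left(k \right)} = - \frac{177}{k}$
$a{\left(n \right)} = - 72 \sqrt{n}$
$P{\left(g{\left(-3 \right)} \right)} + a{\left(G \right)} = - \frac{177}{4 \left(-3\right)^{2}} - 72 \sqrt{41} = - \frac{177}{4 \cdot 9} - 72 \sqrt{41} = - \frac{177}{36} - 72 \sqrt{41} = \left(-177\right) \frac{1}{36} - 72 \sqrt{41} = - \frac{59}{12} - 72 \sqrt{41}$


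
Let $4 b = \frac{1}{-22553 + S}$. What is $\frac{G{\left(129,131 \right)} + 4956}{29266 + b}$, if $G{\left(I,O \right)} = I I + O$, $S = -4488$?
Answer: $\frac{2350187392}{3165527623} \approx 0.74243$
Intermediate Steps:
$G{\left(I,O \right)} = O + I^{2}$ ($G{\left(I,O \right)} = I^{2} + O = O + I^{2}$)
$b = - \frac{1}{108164}$ ($b = \frac{1}{4 \left(-22553 - 4488\right)} = \frac{1}{4 \left(-27041\right)} = \frac{1}{4} \left(- \frac{1}{27041}\right) = - \frac{1}{108164} \approx -9.2452 \cdot 10^{-6}$)
$\frac{G{\left(129,131 \right)} + 4956}{29266 + b} = \frac{\left(131 + 129^{2}\right) + 4956}{29266 - \frac{1}{108164}} = \frac{\left(131 + 16641\right) + 4956}{\frac{3165527623}{108164}} = \left(16772 + 4956\right) \frac{108164}{3165527623} = 21728 \cdot \frac{108164}{3165527623} = \frac{2350187392}{3165527623}$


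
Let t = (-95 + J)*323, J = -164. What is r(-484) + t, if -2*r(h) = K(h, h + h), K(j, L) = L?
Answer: -83173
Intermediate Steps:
r(h) = -h (r(h) = -(h + h)/2 = -h)
t = -83657 (t = (-95 - 164)*323 = -259*323 = -83657)
r(-484) + t = -1*(-484) - 83657 = 484 - 83657 = -83173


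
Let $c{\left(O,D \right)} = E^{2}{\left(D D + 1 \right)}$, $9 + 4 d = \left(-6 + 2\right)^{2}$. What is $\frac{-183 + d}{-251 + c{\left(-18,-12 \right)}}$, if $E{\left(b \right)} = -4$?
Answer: $\frac{145}{188} \approx 0.77128$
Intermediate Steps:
$d = \frac{7}{4}$ ($d = - \frac{9}{4} + \frac{\left(-6 + 2\right)^{2}}{4} = - \frac{9}{4} + \frac{\left(-4\right)^{2}}{4} = - \frac{9}{4} + \frac{1}{4} \cdot 16 = - \frac{9}{4} + 4 = \frac{7}{4} \approx 1.75$)
$c{\left(O,D \right)} = 16$ ($c{\left(O,D \right)} = \left(-4\right)^{2} = 16$)
$\frac{-183 + d}{-251 + c{\left(-18,-12 \right)}} = \frac{-183 + \frac{7}{4}}{-251 + 16} = - \frac{725}{4 \left(-235\right)} = \left(- \frac{725}{4}\right) \left(- \frac{1}{235}\right) = \frac{145}{188}$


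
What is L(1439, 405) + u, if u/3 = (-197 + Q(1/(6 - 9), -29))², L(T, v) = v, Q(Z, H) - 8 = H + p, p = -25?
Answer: 177552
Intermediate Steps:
Q(Z, H) = -17 + H (Q(Z, H) = 8 + (H - 25) = 8 + (-25 + H) = -17 + H)
u = 177147 (u = 3*(-197 + (-17 - 29))² = 3*(-197 - 46)² = 3*(-243)² = 3*59049 = 177147)
L(1439, 405) + u = 405 + 177147 = 177552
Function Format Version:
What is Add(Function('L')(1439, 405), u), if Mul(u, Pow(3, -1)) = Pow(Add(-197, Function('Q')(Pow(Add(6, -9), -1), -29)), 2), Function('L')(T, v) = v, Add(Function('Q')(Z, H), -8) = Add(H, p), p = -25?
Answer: 177552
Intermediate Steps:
Function('Q')(Z, H) = Add(-17, H) (Function('Q')(Z, H) = Add(8, Add(H, -25)) = Add(8, Add(-25, H)) = Add(-17, H))
u = 177147 (u = Mul(3, Pow(Add(-197, Add(-17, -29)), 2)) = Mul(3, Pow(Add(-197, -46), 2)) = Mul(3, Pow(-243, 2)) = Mul(3, 59049) = 177147)
Add(Function('L')(1439, 405), u) = Add(405, 177147) = 177552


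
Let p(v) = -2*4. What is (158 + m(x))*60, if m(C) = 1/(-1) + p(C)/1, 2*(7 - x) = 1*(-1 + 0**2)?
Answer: 8940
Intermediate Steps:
p(v) = -8
x = 15/2 (x = 7 - (-1 + 0**2)/2 = 7 - (-1 + 0)/2 = 7 - (-1)/2 = 7 - 1/2*(-1) = 7 + 1/2 = 15/2 ≈ 7.5000)
m(C) = -9 (m(C) = 1/(-1) - 8/1 = 1*(-1) - 8*1 = -1 - 8 = -9)
(158 + m(x))*60 = (158 - 9)*60 = 149*60 = 8940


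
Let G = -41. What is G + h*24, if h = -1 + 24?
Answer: 511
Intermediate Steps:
h = 23
G + h*24 = -41 + 23*24 = -41 + 552 = 511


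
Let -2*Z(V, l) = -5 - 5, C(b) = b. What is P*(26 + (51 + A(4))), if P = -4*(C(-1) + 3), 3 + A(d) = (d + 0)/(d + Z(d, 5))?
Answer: -5360/9 ≈ -595.56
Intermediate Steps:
Z(V, l) = 5 (Z(V, l) = -(-5 - 5)/2 = -½*(-10) = 5)
A(d) = -3 + d/(5 + d) (A(d) = -3 + (d + 0)/(d + 5) = -3 + d/(5 + d))
P = -8 (P = -4*(-1 + 3) = -4*2 = -8)
P*(26 + (51 + A(4))) = -8*(26 + (51 + (-15 - 2*4)/(5 + 4))) = -8*(26 + (51 + (-15 - 8)/9)) = -8*(26 + (51 + (⅑)*(-23))) = -8*(26 + (51 - 23/9)) = -8*(26 + 436/9) = -8*670/9 = -5360/9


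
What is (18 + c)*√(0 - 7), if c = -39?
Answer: -21*I*√7 ≈ -55.561*I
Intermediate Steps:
(18 + c)*√(0 - 7) = (18 - 39)*√(0 - 7) = -21*I*√7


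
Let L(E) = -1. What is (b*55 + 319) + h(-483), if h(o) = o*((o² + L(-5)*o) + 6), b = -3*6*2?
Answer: -112916435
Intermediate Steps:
b = -36 (b = -18*2 = -36)
h(o) = o*(6 + o² - o) (h(o) = o*((o² - o) + 6) = o*(6 + o² - o))
(b*55 + 319) + h(-483) = (-36*55 + 319) - 483*(6 + (-483)² - 1*(-483)) = (-1980 + 319) - 483*(6 + 233289 + 483) = -1661 - 483*233778 = -1661 - 112914774 = -112916435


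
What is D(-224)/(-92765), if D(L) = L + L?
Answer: 448/92765 ≈ 0.0048294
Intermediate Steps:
D(L) = 2*L
D(-224)/(-92765) = (2*(-224))/(-92765) = -448*(-1/92765) = 448/92765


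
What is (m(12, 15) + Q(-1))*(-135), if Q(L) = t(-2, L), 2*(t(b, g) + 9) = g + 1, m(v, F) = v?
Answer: -405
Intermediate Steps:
t(b, g) = -17/2 + g/2 (t(b, g) = -9 + (g + 1)/2 = -9 + (1 + g)/2 = -9 + (1/2 + g/2) = -17/2 + g/2)
Q(L) = -17/2 + L/2
(m(12, 15) + Q(-1))*(-135) = (12 + (-17/2 + (1/2)*(-1)))*(-135) = (12 + (-17/2 - 1/2))*(-135) = (12 - 9)*(-135) = 3*(-135) = -405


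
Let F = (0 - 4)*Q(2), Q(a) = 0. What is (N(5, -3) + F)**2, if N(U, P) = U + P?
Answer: 4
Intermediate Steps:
F = 0 (F = (0 - 4)*0 = -4*0 = 0)
N(U, P) = P + U
(N(5, -3) + F)**2 = ((-3 + 5) + 0)**2 = (2 + 0)**2 = 2**2 = 4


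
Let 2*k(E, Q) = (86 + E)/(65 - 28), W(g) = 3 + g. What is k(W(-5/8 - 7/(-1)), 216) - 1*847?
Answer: -500661/592 ≈ -845.71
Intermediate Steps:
k(E, Q) = 43/37 + E/74 (k(E, Q) = ((86 + E)/(65 - 28))/2 = ((86 + E)/37)/2 = ((86 + E)*(1/37))/2 = (86/37 + E/37)/2 = 43/37 + E/74)
k(W(-5/8 - 7/(-1)), 216) - 1*847 = (43/37 + (3 + (-5/8 - 7/(-1)))/74) - 1*847 = (43/37 + (3 + (-5*⅛ - 7*(-1)))/74) - 847 = (43/37 + (3 + (-5/8 + 7))/74) - 847 = (43/37 + (3 + 51/8)/74) - 847 = (43/37 + (1/74)*(75/8)) - 847 = (43/37 + 75/592) - 847 = 763/592 - 847 = -500661/592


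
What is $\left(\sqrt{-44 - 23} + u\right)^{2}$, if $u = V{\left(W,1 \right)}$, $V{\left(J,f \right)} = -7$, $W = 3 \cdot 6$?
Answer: $\left(7 - i \sqrt{67}\right)^{2} \approx -18.0 - 114.59 i$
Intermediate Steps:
$W = 18$
$u = -7$
$\left(\sqrt{-44 - 23} + u\right)^{2} = \left(\sqrt{-44 - 23} - 7\right)^{2} = \left(\sqrt{-67} - 7\right)^{2} = \left(i \sqrt{67} - 7\right)^{2} = \left(-7 + i \sqrt{67}\right)^{2}$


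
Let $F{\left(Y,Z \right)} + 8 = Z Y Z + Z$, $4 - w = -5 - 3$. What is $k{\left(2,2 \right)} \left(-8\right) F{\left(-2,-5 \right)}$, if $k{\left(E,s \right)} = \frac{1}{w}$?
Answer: $42$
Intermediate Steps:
$w = 12$ ($w = 4 - \left(-5 - 3\right) = 4 - -8 = 4 + 8 = 12$)
$k{\left(E,s \right)} = \frac{1}{12}$
$F{\left(Y,Z \right)} = -8 + Z + Y Z^{2}$ ($F{\left(Y,Z \right)} = -8 + \left(Z Y Z + Z\right) = -8 + \left(Y Z Z + Z\right) = -8 + \left(Y Z^{2} + Z\right) = -8 + \left(Z + Y Z^{2}\right) = -8 + Z + Y Z^{2}$)
$k{\left(2,2 \right)} \left(-8\right) F{\left(-2,-5 \right)} = \frac{1}{12} \left(-8\right) \left(-8 - 5 - 2 \left(-5\right)^{2}\right) = - \frac{2 \left(-8 - 5 - 50\right)}{3} = \left(- \frac{2}{3}\right) \left(-63\right) = 42$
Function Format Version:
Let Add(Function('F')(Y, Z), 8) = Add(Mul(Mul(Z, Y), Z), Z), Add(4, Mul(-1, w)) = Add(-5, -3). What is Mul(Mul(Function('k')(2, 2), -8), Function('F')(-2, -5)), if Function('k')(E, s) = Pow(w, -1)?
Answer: 42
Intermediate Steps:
w = 12 (w = Add(4, Mul(-1, Add(-5, -3))) = Add(4, Mul(-1, -8)) = Add(4, 8) = 12)
Function('k')(E, s) = Rational(1, 12) (Function('k')(E, s) = Pow(12, -1) = Rational(1, 12))
Function('F')(Y, Z) = Add(-8, Z, Mul(Y, Pow(Z, 2))) (Function('F')(Y, Z) = Add(-8, Add(Mul(Mul(Z, Y), Z), Z)) = Add(-8, Add(Mul(Mul(Y, Z), Z), Z)) = Add(-8, Add(Mul(Y, Pow(Z, 2)), Z)) = Add(-8, Add(Z, Mul(Y, Pow(Z, 2)))) = Add(-8, Z, Mul(Y, Pow(Z, 2))))
Mul(Mul(Function('k')(2, 2), -8), Function('F')(-2, -5)) = Mul(Mul(Rational(1, 12), -8), Add(-8, -5, Mul(-2, Pow(-5, 2)))) = Mul(Rational(-2, 3), Add(-8, -5, Mul(-2, 25))) = Mul(Rational(-2, 3), Add(-8, -5, -50)) = Mul(Rational(-2, 3), -63) = 42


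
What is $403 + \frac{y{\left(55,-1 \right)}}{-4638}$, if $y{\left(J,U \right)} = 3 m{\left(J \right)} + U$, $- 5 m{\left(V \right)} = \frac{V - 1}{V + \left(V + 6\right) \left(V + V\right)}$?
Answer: $\frac{21074271679}{52293450} \approx 403.0$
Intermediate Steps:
$m{\left(V \right)} = - \frac{-1 + V}{5 \left(V + 2 V \left(6 + V\right)\right)}$ ($m{\left(V \right)} = - \frac{\left(V - 1\right) \frac{1}{V + \left(V + 6\right) \left(V + V\right)}}{5} = - \frac{\left(-1 + V\right) \frac{1}{V + \left(6 + V\right) 2 V}}{5} = - \frac{\left(-1 + V\right) \frac{1}{V + 2 V \left(6 + V\right)}}{5} = - \frac{\frac{1}{V + 2 V \left(6 + V\right)} \left(-1 + V\right)}{5} = - \frac{-1 + V}{5 \left(V + 2 V \left(6 + V\right)\right)}$)
$y{\left(J,U \right)} = U + \frac{3 \left(1 - J\right)}{5 J \left(13 + 2 J\right)}$ ($y{\left(J,U \right)} = 3 \frac{1 - J}{5 J \left(13 + 2 J\right)} + U = \frac{3 \left(1 - J\right)}{5 J \left(13 + 2 J\right)} + U = U + \frac{3 \left(1 - J\right)}{5 J \left(13 + 2 J\right)}$)
$403 + \frac{y{\left(55,-1 \right)}}{-4638} = 403 + \frac{\frac{1}{5} \cdot \frac{1}{55} \frac{1}{13 + 2 \cdot 55} \left(3 - 165 + 5 \cdot 55 \left(-1\right) \left(13 + 2 \cdot 55\right)\right)}{-4638} = 403 + \frac{1}{5} \cdot \frac{1}{55} \frac{1}{13 + 110} \left(3 - 165 + 5 \cdot 55 \left(-1\right) \left(13 + 110\right)\right) \left(- \frac{1}{4638}\right) = 403 + \frac{1}{5} \cdot \frac{1}{55} \cdot \frac{1}{123} \left(3 - 165 + 5 \cdot 55 \left(-1\right) 123\right) \left(- \frac{1}{4638}\right) = 403 + \frac{1}{5} \cdot \frac{1}{55} \cdot \frac{1}{123} \left(3 - 165 - 33825\right) \left(- \frac{1}{4638}\right) = 403 + \frac{1}{5} \cdot \frac{1}{55} \cdot \frac{1}{123} \left(-33987\right) \left(- \frac{1}{4638}\right) = 403 - - \frac{11329}{52293450} = 403 + \frac{11329}{52293450} = \frac{21074271679}{52293450}$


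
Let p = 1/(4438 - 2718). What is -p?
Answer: -1/1720 ≈ -0.00058139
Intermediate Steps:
p = 1/1720 ≈ 0.00058139
-p = -1*1/1720 = -1/1720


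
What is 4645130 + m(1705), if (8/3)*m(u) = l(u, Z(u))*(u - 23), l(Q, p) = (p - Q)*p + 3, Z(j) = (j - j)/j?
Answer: 18588089/4 ≈ 4.6470e+6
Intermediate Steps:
Z(j) = 0 (Z(j) = 0/j = 0)
l(Q, p) = 3 + p*(p - Q) (l(Q, p) = p*(p - Q) + 3 = 3 + p*(p - Q))
m(u) = -207/8 + 9*u/8 (m(u) = 3*((3 + 0² - 1*u*0)*(u - 23))/8 = 3*((3 + 0 + 0)*(-23 + u))/8 = 3*(3*(-23 + u))/8 = 3*(-69 + 3*u)/8 = -207/8 + 9*u/8)
4645130 + m(1705) = 4645130 + (-207/8 + (9/8)*1705) = 4645130 + (-207/8 + 15345/8) = 4645130 + 7569/4 = 18588089/4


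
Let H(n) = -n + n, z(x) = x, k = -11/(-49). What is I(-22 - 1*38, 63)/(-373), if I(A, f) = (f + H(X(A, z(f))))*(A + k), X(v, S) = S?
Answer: 26361/2611 ≈ 10.096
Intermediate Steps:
k = 11/49 (k = -11*(-1/49) = 11/49 ≈ 0.22449)
H(n) = 0
I(A, f) = f*(11/49 + A) (I(A, f) = (f + 0)*(A + 11/49) = f*(11/49 + A))
I(-22 - 1*38, 63)/(-373) = ((1/49)*63*(11 + 49*(-22 - 1*38)))/(-373) = ((1/49)*63*(11 + 49*(-22 - 38)))*(-1/373) = ((1/49)*63*(11 + 49*(-60)))*(-1/373) = ((1/49)*63*(11 - 2940))*(-1/373) = ((1/49)*63*(-2929))*(-1/373) = -26361/7*(-1/373) = 26361/2611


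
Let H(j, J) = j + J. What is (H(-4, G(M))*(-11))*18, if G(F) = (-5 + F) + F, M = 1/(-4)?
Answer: 1881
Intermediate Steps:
M = -1/4 ≈ -0.25000
G(F) = -5 + 2*F
H(j, J) = J + j
(H(-4, G(M))*(-11))*18 = (((-5 + 2*(-1/4)) - 4)*(-11))*18 = (((-5 - 1/2) - 4)*(-11))*18 = ((-11/2 - 4)*(-11))*18 = -19/2*(-11)*18 = (209/2)*18 = 1881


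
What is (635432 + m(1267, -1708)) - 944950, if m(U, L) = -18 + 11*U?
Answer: -295599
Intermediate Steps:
(635432 + m(1267, -1708)) - 944950 = (635432 + (-18 + 11*1267)) - 944950 = (635432 + (-18 + 13937)) - 944950 = (635432 + 13919) - 944950 = 649351 - 944950 = -295599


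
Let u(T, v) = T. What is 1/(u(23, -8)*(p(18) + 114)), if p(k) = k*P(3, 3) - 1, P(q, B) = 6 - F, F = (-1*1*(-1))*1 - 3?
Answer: 1/5911 ≈ 0.00016918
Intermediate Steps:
F = -2 (F = -1*(-1)*1 - 3 = 1*1 - 3 = 1 - 3 = -2)
P(q, B) = 8 (P(q, B) = 6 - 1*(-2) = 6 + 2 = 8)
p(k) = -1 + 8*k (p(k) = k*8 - 1 = 8*k - 1 = -1 + 8*k)
1/(u(23, -8)*(p(18) + 114)) = 1/(23*((-1 + 8*18) + 114)) = 1/(23*((-1 + 144) + 114)) = 1/(23*(143 + 114)) = 1/(23*257) = 1/5911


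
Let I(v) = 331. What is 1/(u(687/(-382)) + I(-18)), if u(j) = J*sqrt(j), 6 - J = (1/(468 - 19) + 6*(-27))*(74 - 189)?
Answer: 25490833642/48046269549159829 + 3754565389*I*sqrt(262434)/48046269549159829 ≈ 5.3055e-7 + 4.0032e-5*I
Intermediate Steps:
J = -8362061/449 (J = 6 - (1/(468 - 19) + 6*(-27))*(74 - 189) = 6 - (1/449 - 162)*(-115) = 6 - (-72737)*(-115)/449 = 6 - 1*8364755/449 = 6 - 8364755/449 = -8362061/449 ≈ -18624.)
u(j) = -8362061*sqrt(j)/449
1/(u(687/(-382)) + I(-18)) = 1/(-8362061*sqrt(687)*(I*sqrt(382)/382)/449 + 331) = 1/(-8362061*I*sqrt(262434)/382/449 + 331) = 1/(-8362061*I*sqrt(262434)/171518 + 331) = 1/(331 - 8362061*I*sqrt(262434)/171518)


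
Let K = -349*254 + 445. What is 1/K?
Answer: -1/88201 ≈ -1.1338e-5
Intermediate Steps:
K = -88201 (K = -88646 + 445 = -88201)
1/K = 1/(-88201) = -1/88201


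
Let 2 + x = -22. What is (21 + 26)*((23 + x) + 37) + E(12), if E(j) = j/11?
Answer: 18624/11 ≈ 1693.1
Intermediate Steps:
x = -24 (x = -2 - 22 = -24)
E(j) = j/11 (E(j) = j*(1/11) = j/11)
(21 + 26)*((23 + x) + 37) + E(12) = (21 + 26)*((23 - 24) + 37) + (1/11)*12 = 47*(-1 + 37) + 12/11 = 47*36 + 12/11 = 1692 + 12/11 = 18624/11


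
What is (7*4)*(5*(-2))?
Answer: -280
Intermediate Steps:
(7*4)*(5*(-2)) = 28*(-10) = -280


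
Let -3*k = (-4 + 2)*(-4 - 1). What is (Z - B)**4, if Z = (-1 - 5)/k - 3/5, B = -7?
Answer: 2825761/625 ≈ 4521.2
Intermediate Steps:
k = -10/3 (k = -(-4 + 2)*(-4 - 1)/3 = -(-2)*(-5)/3 = -1/3*10 = -10/3 ≈ -3.3333)
Z = 6/5 (Z = (-1 - 5)/(-10/3) - 3/5 = -6*(-3/10) - 3*1/5 = 9/5 - 3/5 = 6/5 ≈ 1.2000)
(Z - B)**4 = (6/5 - 1*(-7))**4 = (6/5 + 7)**4 = (41/5)**4 = 2825761/625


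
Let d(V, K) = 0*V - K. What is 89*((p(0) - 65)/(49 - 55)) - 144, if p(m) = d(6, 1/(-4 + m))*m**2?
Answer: 4921/6 ≈ 820.17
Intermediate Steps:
d(V, K) = -K (d(V, K) = 0 - K = -K)
p(m) = -m**2/(-4 + m) (p(m) = (-1/(-4 + m))*m**2 = -m**2/(-4 + m))
89*((p(0) - 65)/(49 - 55)) - 144 = 89*((-1*0**2/(-4 + 0) - 65)/(49 - 55)) - 144 = 89*((-1*0/(-4) - 65)/(-6)) - 144 = 89*((-1*0*(-1/4) - 65)*(-1/6)) - 144 = 89*((0 - 65)*(-1/6)) - 144 = 89*(-65*(-1/6)) - 144 = 89*(65/6) - 144 = 5785/6 - 144 = 4921/6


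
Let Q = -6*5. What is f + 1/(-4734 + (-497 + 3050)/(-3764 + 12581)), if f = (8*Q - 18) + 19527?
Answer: 268077550936/13912375 ≈ 19269.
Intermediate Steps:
Q = -30
f = 19269 (f = (8*(-30) - 18) + 19527 = (-240 - 18) + 19527 = -258 + 19527 = 19269)
f + 1/(-4734 + (-497 + 3050)/(-3764 + 12581)) = 19269 + 1/(-4734 + (-497 + 3050)/(-3764 + 12581)) = 19269 + 1/(-4734 + 2553/8817) = 19269 + 1/(-4734 + 2553*(1/8817)) = 19269 + 1/(-4734 + 851/2939) = 19269 + 1/(-13912375/2939) = 19269 - 2939/13912375 = 268077550936/13912375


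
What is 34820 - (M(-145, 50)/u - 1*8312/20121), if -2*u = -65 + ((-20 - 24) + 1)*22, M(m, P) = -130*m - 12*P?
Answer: 235864650784/6780777 ≈ 34784.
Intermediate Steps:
u = 1011/2 (u = -(-65 + ((-20 - 24) + 1)*22)/2 = -(-65 + (-44 + 1)*22)/2 = -(-65 - 43*22)/2 = -(-65 - 946)/2 = -1/2*(-1011) = 1011/2 ≈ 505.50)
34820 - (M(-145, 50)/u - 1*8312/20121) = 34820 - ((-130*(-145) - 12*50)/(1011/2) - 1*8312/20121) = 34820 - ((18850 - 600)*(2/1011) - 8312*1/20121) = 34820 - (18250*(2/1011) - 8312/20121) = 34820 - (36500/1011 - 8312/20121) = 34820 - 1*242004356/6780777 = 34820 - 242004356/6780777 = 235864650784/6780777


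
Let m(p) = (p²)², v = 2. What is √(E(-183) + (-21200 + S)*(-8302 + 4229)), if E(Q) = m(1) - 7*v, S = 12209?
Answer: √36620330 ≈ 6051.5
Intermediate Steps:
m(p) = p⁴
E(Q) = -13 (E(Q) = 1⁴ - 7*2 = 1 - 14 = -13)
√(E(-183) + (-21200 + S)*(-8302 + 4229)) = √(-13 + (-21200 + 12209)*(-8302 + 4229)) = √(-13 - 8991*(-4073)) = √(-13 + 36620343) = √36620330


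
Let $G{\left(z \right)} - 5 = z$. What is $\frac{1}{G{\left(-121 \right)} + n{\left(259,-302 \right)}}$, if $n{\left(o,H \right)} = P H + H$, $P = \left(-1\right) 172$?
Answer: $\frac{1}{51526} \approx 1.9408 \cdot 10^{-5}$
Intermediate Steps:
$P = -172$
$G{\left(z \right)} = 5 + z$
$n{\left(o,H \right)} = - 171 H$ ($n{\left(o,H \right)} = - 172 H + H = - 171 H$)
$\frac{1}{G{\left(-121 \right)} + n{\left(259,-302 \right)}} = \frac{1}{\left(5 - 121\right) - -51642} = \frac{1}{-116 + 51642} = \frac{1}{51526}$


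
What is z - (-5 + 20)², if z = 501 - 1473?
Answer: -1197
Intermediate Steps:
z = -972
z - (-5 + 20)² = -972 - (-5 + 20)² = -972 - 1*15² = -972 - 1*225 = -972 - 225 = -1197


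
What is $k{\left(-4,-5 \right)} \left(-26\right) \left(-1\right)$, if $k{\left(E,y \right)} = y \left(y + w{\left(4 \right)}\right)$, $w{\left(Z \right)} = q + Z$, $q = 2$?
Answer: $-130$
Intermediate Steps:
$w{\left(Z \right)} = 2 + Z$
$k{\left(E,y \right)} = y \left(6 + y\right)$ ($k{\left(E,y \right)} = y \left(y + \left(2 + 4\right)\right) = y \left(y + 6\right) = y \left(6 + y\right)$)
$k{\left(-4,-5 \right)} \left(-26\right) \left(-1\right) = - 5 \left(6 - 5\right) \left(-26\right) \left(-1\right) = \left(-5\right) 1 \left(-26\right) \left(-1\right) = \left(-5\right) \left(-26\right) \left(-1\right) = 130 \left(-1\right) = -130$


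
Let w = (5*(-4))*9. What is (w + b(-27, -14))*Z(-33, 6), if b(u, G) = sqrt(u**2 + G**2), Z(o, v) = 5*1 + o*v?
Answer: 34740 - 965*sqrt(37) ≈ 28870.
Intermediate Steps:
Z(o, v) = 5 + o*v
w = -180 (w = -20*9 = -180)
b(u, G) = sqrt(G**2 + u**2)
(w + b(-27, -14))*Z(-33, 6) = (-180 + sqrt((-14)**2 + (-27)**2))*(5 - 33*6) = (-180 + sqrt(196 + 729))*(5 - 198) = (-180 + sqrt(925))*(-193) = (-180 + 5*sqrt(37))*(-193) = 34740 - 965*sqrt(37)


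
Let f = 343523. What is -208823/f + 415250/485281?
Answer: 41310091487/166705184963 ≈ 0.24780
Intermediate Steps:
-208823/f + 415250/485281 = -208823/343523 + 415250/485281 = 41310091487/166705184963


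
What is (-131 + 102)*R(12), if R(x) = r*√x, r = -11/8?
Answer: 319*√3/4 ≈ 138.13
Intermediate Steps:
r = -11/8 (r = -11*⅛ = -11/8 ≈ -1.3750)
R(x) = -11*√x/8
(-131 + 102)*R(12) = (-131 + 102)*(-11*√3/4) = -(-319)*2*√3/8 = -(-319)*√3/4 = 319*√3/4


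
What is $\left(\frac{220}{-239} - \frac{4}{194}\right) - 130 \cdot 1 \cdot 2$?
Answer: $- \frac{6049398}{23183} \approx -260.94$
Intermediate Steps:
$\left(\frac{220}{-239} - \frac{4}{194}\right) - 130 \cdot 1 \cdot 2 = \left(220 \left(- \frac{1}{239}\right) - \frac{2}{97}\right) - 260 = \left(- \frac{220}{239} - \frac{2}{97}\right) - 260 = - \frac{21818}{23183} - 260 = - \frac{6049398}{23183}$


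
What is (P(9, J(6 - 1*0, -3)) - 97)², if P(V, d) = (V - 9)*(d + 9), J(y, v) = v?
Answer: 9409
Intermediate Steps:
P(V, d) = (-9 + V)*(9 + d)
(P(9, J(6 - 1*0, -3)) - 97)² = ((-81 - 9*(-3) + 9*9 + 9*(-3)) - 97)² = ((-81 + 27 + 81 - 27) - 97)² = (0 - 97)² = (-97)² = 9409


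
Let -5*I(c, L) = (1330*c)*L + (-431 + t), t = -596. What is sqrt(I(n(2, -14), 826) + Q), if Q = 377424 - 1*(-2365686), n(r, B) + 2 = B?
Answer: sqrt(156469285)/5 ≈ 2501.8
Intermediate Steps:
n(r, B) = -2 + B
I(c, L) = 1027/5 - 266*L*c (I(c, L) = -((1330*c)*L + (-431 - 596))/5 = -(1330*L*c - 1027)/5 = -(-1027 + 1330*L*c)/5 = 1027/5 - 266*L*c)
Q = 2743110 (Q = 377424 + 2365686 = 2743110)
sqrt(I(n(2, -14), 826) + Q) = sqrt((1027/5 - 266*826*(-2 - 14)) + 2743110) = sqrt((1027/5 - 266*826*(-16)) + 2743110) = sqrt((1027/5 + 3515456) + 2743110) = sqrt(17578307/5 + 2743110) = sqrt(31293857/5) = sqrt(156469285)/5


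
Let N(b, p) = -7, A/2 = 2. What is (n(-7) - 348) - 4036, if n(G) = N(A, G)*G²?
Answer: -4727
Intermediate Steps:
A = 4 (A = 2*2 = 4)
n(G) = -7*G²
(n(-7) - 348) - 4036 = (-7*(-7)² - 348) - 4036 = (-7*49 - 348) - 4036 = (-343 - 348) - 4036 = -691 - 4036 = -4727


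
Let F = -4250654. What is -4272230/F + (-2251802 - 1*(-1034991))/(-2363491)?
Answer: 7634809849662/5023191236557 ≈ 1.5199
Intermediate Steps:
-4272230/F + (-2251802 - 1*(-1034991))/(-2363491) = -4272230/(-4250654) + (-2251802 - 1*(-1034991))/(-2363491) = -4272230*(-1/4250654) + (-2251802 + 1034991)*(-1/2363491) = 2136115/2125327 - 1216811*(-1/2363491) = 2136115/2125327 + 1216811/2363491 = 7634809849662/5023191236557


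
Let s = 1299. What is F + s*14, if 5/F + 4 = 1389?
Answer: 5037523/277 ≈ 18186.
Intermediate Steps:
F = 1/277 (F = 5/(-4 + 1389) = 5/1385 = 5*(1/1385) = 1/277 ≈ 0.0036101)
F + s*14 = 1/277 + 1299*14 = 1/277 + 18186 = 5037523/277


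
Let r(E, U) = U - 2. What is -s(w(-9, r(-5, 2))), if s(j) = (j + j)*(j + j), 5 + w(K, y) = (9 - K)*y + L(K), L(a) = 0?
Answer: -100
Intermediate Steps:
r(E, U) = -2 + U
w(K, y) = -5 + y*(9 - K) (w(K, y) = -5 + ((9 - K)*y + 0) = -5 + (y*(9 - K) + 0) = -5 + y*(9 - K))
s(j) = 4*j² (s(j) = (2*j)*(2*j) = 4*j²)
-s(w(-9, r(-5, 2))) = -4*(-5 + 9*(-2 + 2) - 1*(-9)*(-2 + 2))² = -4*(-5 + 9*0 - 1*(-9)*0)² = -4*(-5 + 0 + 0)² = -4*(-5)² = -4*25 = -1*100 = -100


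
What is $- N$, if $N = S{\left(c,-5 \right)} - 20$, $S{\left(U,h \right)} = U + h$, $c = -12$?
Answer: $37$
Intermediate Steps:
$N = -37$ ($N = \left(-12 - 5\right) - 20 = -17 - 20 = -37$)
$- N = \left(-1\right) \left(-37\right) = 37$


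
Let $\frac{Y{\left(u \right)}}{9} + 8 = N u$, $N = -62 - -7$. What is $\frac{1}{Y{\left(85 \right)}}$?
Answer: $- \frac{1}{42147} \approx -2.3726 \cdot 10^{-5}$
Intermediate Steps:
$N = -55$ ($N = -62 + 7 = -55$)
$Y{\left(u \right)} = -72 - 495 u$ ($Y{\left(u \right)} = -72 + 9 \left(- 55 u\right) = -72 - 495 u$)
$\frac{1}{Y{\left(85 \right)}} = \frac{1}{-72 - 42075} = \frac{1}{-42147} = - \frac{1}{42147}$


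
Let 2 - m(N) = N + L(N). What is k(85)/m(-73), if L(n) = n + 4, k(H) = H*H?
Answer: 7225/144 ≈ 50.174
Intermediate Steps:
k(H) = H**2
L(n) = 4 + n
m(N) = -2 - 2*N (m(N) = 2 - (N + (4 + N)) = 2 - (4 + 2*N) = 2 + (-4 - 2*N) = -2 - 2*N)
k(85)/m(-73) = 85**2/(-2 - 2*(-73)) = 7225/(-2 + 146) = 7225/144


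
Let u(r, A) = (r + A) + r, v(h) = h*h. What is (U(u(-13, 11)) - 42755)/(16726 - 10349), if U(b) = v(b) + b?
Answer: -42545/6377 ≈ -6.6716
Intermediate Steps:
v(h) = h²
u(r, A) = A + 2*r (u(r, A) = (A + r) + r = A + 2*r)
U(b) = b + b² (U(b) = b² + b = b + b²)
(U(u(-13, 11)) - 42755)/(16726 - 10349) = ((11 + 2*(-13))*(1 + (11 + 2*(-13))) - 42755)/(16726 - 10349) = ((11 - 26)*(1 + (11 - 26)) - 42755)/6377 = (-15*(1 - 15) - 42755)*(1/6377) = (-15*(-14) - 42755)*(1/6377) = (210 - 42755)*(1/6377) = -42545*1/6377 = -42545/6377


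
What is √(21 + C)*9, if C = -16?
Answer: 9*√5 ≈ 20.125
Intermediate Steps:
√(21 + C)*9 = √(21 - 16)*9 = √5*9 = 9*√5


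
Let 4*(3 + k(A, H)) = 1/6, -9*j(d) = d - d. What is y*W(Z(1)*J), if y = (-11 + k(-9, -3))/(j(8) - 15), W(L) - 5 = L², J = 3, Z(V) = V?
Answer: 469/36 ≈ 13.028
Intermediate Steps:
j(d) = 0 (j(d) = -(d - d)/9 = -⅑*0 = 0)
k(A, H) = -71/24 (k(A, H) = -3 + (¼)/6 = -3 + (¼)*(⅙) = -3 + 1/24 = -71/24)
W(L) = 5 + L²
y = 67/72 (y = (-11 - 71/24)/(0 - 15) = -335/24/(-15) = -335/24*(-1/15) = 67/72 ≈ 0.93056)
y*W(Z(1)*J) = 67*(5 + (1*3)²)/72 = 67*(5 + 3²)/72 = 67*(5 + 9)/72 = (67/72)*14 = 469/36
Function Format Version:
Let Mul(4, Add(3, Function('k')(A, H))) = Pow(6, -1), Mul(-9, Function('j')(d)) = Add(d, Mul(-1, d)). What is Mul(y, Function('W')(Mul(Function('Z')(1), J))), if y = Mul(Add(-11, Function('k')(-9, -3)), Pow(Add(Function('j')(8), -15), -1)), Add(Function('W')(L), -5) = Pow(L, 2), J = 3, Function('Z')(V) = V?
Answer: Rational(469, 36) ≈ 13.028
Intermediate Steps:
Function('j')(d) = 0 (Function('j')(d) = Mul(Rational(-1, 9), Add(d, Mul(-1, d))) = Mul(Rational(-1, 9), 0) = 0)
Function('k')(A, H) = Rational(-71, 24) (Function('k')(A, H) = Add(-3, Mul(Rational(1, 4), Pow(6, -1))) = Add(-3, Mul(Rational(1, 4), Rational(1, 6))) = Add(-3, Rational(1, 24)) = Rational(-71, 24))
Function('W')(L) = Add(5, Pow(L, 2))
y = Rational(67, 72) (y = Mul(Add(-11, Rational(-71, 24)), Pow(Add(0, -15), -1)) = Mul(Rational(-335, 24), Pow(-15, -1)) = Mul(Rational(-335, 24), Rational(-1, 15)) = Rational(67, 72) ≈ 0.93056)
Mul(y, Function('W')(Mul(Function('Z')(1), J))) = Mul(Rational(67, 72), Add(5, Pow(Mul(1, 3), 2))) = Mul(Rational(67, 72), Add(5, Pow(3, 2))) = Mul(Rational(67, 72), Add(5, 9)) = Mul(Rational(67, 72), 14) = Rational(469, 36)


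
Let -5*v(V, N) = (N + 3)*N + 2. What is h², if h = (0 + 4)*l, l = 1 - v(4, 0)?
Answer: 784/25 ≈ 31.360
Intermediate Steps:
v(V, N) = -⅖ - N*(3 + N)/5 (v(V, N) = -((N + 3)*N + 2)/5 = -((3 + N)*N + 2)/5 = -(N*(3 + N) + 2)/5 = -(2 + N*(3 + N))/5 = -⅖ - N*(3 + N)/5)
l = 7/5 (l = 1 - (-⅖ - ⅗*0 - ⅕*0²) = 1 - (-⅖ + 0 - ⅕*0) = 1 - (-⅖ + 0 + 0) = 1 - 1*(-⅖) = 1 + ⅖ = 7/5 ≈ 1.4000)
h = 28/5 (h = (0 + 4)*(7/5) = 4*(7/5) = 28/5 ≈ 5.6000)
h² = (28/5)² = 784/25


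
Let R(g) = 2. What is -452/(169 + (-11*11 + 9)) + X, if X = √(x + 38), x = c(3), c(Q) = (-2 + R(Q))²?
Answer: -452/57 + √38 ≈ -1.7654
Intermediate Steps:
c(Q) = 0 (c(Q) = (-2 + 2)² = 0² = 0)
x = 0
X = √38 (X = √(0 + 38) = √38 ≈ 6.1644)
-452/(169 + (-11*11 + 9)) + X = -452/(169 + (-11*11 + 9)) + √38 = -452/(169 + (-121 + 9)) + √38 = -452/(169 - 112) + √38 = -452/57 + √38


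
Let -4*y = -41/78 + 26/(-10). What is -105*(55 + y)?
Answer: -609133/104 ≈ -5857.0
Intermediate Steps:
y = 1219/1560 (y = -(-41/78 + 26/(-10))/4 = -(-41*1/78 + 26*(-⅒))/4 = -(-41/78 - 13/5)/4 = -¼*(-1219/390) = 1219/1560 ≈ 0.78141)
-105*(55 + y) = -105*(55 + 1219/1560) = -105*87019/1560 = -609133/104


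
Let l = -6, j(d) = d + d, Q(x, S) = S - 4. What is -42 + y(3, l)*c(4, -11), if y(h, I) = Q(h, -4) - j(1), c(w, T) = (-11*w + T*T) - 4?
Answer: -772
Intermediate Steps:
Q(x, S) = -4 + S
j(d) = 2*d
c(w, T) = -4 + T² - 11*w (c(w, T) = (-11*w + T²) - 4 = (T² - 11*w) - 4 = -4 + T² - 11*w)
y(h, I) = -10 (y(h, I) = (-4 - 4) - 2 = -8 - 1*2 = -8 - 2 = -10)
-42 + y(3, l)*c(4, -11) = -42 - 10*(-4 + (-11)² - 11*4) = -42 - 10*(-4 + 121 - 44) = -42 - 10*73 = -42 - 730 = -772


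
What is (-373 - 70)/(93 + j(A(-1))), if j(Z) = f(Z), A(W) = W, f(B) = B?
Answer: -443/92 ≈ -4.8152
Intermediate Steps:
j(Z) = Z
(-373 - 70)/(93 + j(A(-1))) = (-373 - 70)/(93 - 1) = -443/92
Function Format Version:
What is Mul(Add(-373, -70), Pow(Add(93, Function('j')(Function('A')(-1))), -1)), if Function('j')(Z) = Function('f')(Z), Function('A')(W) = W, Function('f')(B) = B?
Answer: Rational(-443, 92) ≈ -4.8152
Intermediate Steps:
Function('j')(Z) = Z
Mul(Add(-373, -70), Pow(Add(93, Function('j')(Function('A')(-1))), -1)) = Mul(Add(-373, -70), Pow(Add(93, -1), -1)) = Mul(-443, Pow(92, -1)) = Mul(-443, Rational(1, 92)) = Rational(-443, 92)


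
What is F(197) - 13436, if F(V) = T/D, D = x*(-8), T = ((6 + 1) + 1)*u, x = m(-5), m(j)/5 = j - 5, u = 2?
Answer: -335899/25 ≈ -13436.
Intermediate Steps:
m(j) = -25 + 5*j (m(j) = 5*(j - 5) = 5*(-5 + j) = -25 + 5*j)
x = -50 (x = -25 + 5*(-5) = -25 - 25 = -50)
T = 16 (T = ((6 + 1) + 1)*2 = (7 + 1)*2 = 8*2 = 16)
D = 400 (D = -50*(-8) = 400)
F(V) = 1/25 (F(V) = 16/400 = 16*(1/400) = 1/25)
F(197) - 13436 = 1/25 - 13436 = -335899/25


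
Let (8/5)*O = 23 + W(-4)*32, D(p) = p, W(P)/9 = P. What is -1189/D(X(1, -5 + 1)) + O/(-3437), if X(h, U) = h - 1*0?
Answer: -32687099/27496 ≈ -1188.8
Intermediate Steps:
W(P) = 9*P
X(h, U) = h (X(h, U) = h + 0 = h)
O = -5645/8 (O = 5*(23 + (9*(-4))*32)/8 = 5*(23 - 36*32)/8 = 5*(23 - 1152)/8 = (5/8)*(-1129) = -5645/8 ≈ -705.63)
-1189/D(X(1, -5 + 1)) + O/(-3437) = -1189/1 - 5645/8/(-3437) = -1189*1 - 5645/8*(-1/3437) = -1189 + 5645/27496 = -32687099/27496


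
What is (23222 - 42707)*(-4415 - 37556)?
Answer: 817804935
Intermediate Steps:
(23222 - 42707)*(-4415 - 37556) = -19485*(-41971) = 817804935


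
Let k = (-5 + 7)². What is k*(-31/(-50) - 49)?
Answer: -4838/25 ≈ -193.52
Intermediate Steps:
k = 4 (k = 2² = 4)
k*(-31/(-50) - 49) = 4*(-31/(-50) - 49) = 4*(-31*(-1/50) - 49) = 4*(31/50 - 49) = 4*(-2419/50) = -4838/25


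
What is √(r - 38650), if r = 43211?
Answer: √4561 ≈ 67.535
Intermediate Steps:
√(r - 38650) = √(43211 - 38650) = √4561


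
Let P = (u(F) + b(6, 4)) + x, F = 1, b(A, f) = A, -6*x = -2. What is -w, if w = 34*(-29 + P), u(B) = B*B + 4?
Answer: 1802/3 ≈ 600.67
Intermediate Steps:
x = ⅓ (x = -⅙*(-2) = ⅓ ≈ 0.33333)
u(B) = 4 + B² (u(B) = B² + 4 = 4 + B²)
P = 34/3 (P = ((4 + 1²) + 6) + ⅓ = ((4 + 1) + 6) + ⅓ = (5 + 6) + ⅓ = 11 + ⅓ = 34/3 ≈ 11.333)
w = -1802/3 (w = 34*(-29 + 34/3) = 34*(-53/3) = -1802/3 ≈ -600.67)
-w = -1*(-1802/3) = 1802/3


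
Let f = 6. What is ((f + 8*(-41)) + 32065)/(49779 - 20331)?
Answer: 3527/3272 ≈ 1.0779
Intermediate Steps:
((f + 8*(-41)) + 32065)/(49779 - 20331) = ((6 + 8*(-41)) + 32065)/(49779 - 20331) = ((6 - 328) + 32065)/29448 = (-322 + 32065)*(1/29448) = 31743*(1/29448) = 3527/3272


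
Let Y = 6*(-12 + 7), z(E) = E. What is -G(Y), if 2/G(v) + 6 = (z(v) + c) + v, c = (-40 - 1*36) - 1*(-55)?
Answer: 2/87 ≈ 0.022988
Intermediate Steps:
c = -21 (c = (-40 - 36) + 55 = -76 + 55 = -21)
Y = -30 (Y = 6*(-5) = -30)
G(v) = 2/(-27 + 2*v) (G(v) = 2/(-6 + ((v - 21) + v)) = 2/(-6 + ((-21 + v) + v)) = 2/(-6 + (-21 + 2*v)) = 2/(-27 + 2*v))
-G(Y) = -2/(-27 + 2*(-30)) = -2/(-27 - 60) = -2/(-87) = -2*(-1)/87 = -1*(-2/87) = 2/87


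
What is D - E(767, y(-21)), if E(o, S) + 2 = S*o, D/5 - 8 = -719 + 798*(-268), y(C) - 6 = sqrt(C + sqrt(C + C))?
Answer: -1077475 - 767*sqrt(-21 + I*sqrt(42)) ≈ -1.078e+6 - 3555.5*I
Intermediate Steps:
y(C) = 6 + sqrt(C + sqrt(2)*sqrt(C)) (y(C) = 6 + sqrt(C + sqrt(C + C)) = 6 + sqrt(C + sqrt(2*C)) = 6 + sqrt(C + sqrt(2)*sqrt(C)))
D = -1072875 (D = 40 + 5*(-719 + 798*(-268)) = 40 + 5*(-719 - 213864) = 40 + 5*(-214583) = 40 - 1072915 = -1072875)
E(o, S) = -2 + S*o
D - E(767, y(-21)) = -1072875 - (-2 + (6 + sqrt(-21 + sqrt(2)*sqrt(-21)))*767) = -1072875 - (-2 + (6 + sqrt(-21 + sqrt(2)*(I*sqrt(21))))*767) = -1072875 - (-2 + (6 + sqrt(-21 + I*sqrt(42)))*767) = -1072875 - (-2 + (4602 + 767*sqrt(-21 + I*sqrt(42)))) = -1072875 - (4600 + 767*sqrt(-21 + I*sqrt(42))) = -1072875 + (-4600 - 767*sqrt(-21 + I*sqrt(42))) = -1077475 - 767*sqrt(-21 + I*sqrt(42))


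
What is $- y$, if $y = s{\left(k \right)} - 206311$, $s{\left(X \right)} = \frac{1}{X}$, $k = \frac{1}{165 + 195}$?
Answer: $205951$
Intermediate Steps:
$k = \frac{1}{360} \approx 0.0027778$
$y = -205951$ ($y = \frac{1}{\frac{1}{360}} - 206311 = 360 - 206311 = -205951$)
$- y = \left(-1\right) \left(-205951\right) = 205951$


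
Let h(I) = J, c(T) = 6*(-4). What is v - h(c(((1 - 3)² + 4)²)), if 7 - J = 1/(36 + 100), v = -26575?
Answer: -3615151/136 ≈ -26582.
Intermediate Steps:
c(T) = -24
J = 951/136 (J = 7 - 1/(36 + 100) = 7 - 1/136 = 951/136 ≈ 6.9926)
h(I) = 951/136
v - h(c(((1 - 3)² + 4)²)) = -26575 - 1*951/136 = -26575 - 951/136 = -3615151/136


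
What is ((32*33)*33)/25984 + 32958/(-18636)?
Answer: -538941/1261036 ≈ -0.42738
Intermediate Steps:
((32*33)*33)/25984 + 32958/(-18636) = (1056*33)*(1/25984) + 32958*(-1/18636) = 34848*(1/25984) - 5493/3106 = 1089/812 - 5493/3106 = -538941/1261036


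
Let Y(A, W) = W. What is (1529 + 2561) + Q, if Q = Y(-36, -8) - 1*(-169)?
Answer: 4251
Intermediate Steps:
Q = 161 (Q = -8 - 1*(-169) = -8 + 169 = 161)
(1529 + 2561) + Q = (1529 + 2561) + 161 = 4090 + 161 = 4251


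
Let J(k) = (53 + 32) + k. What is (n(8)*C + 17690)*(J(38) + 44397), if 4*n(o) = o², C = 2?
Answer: 788983440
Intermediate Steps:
n(o) = o²/4
J(k) = 85 + k
(n(8)*C + 17690)*(J(38) + 44397) = (((¼)*8²)*2 + 17690)*((85 + 38) + 44397) = (((¼)*64)*2 + 17690)*(123 + 44397) = (16*2 + 17690)*44520 = (32 + 17690)*44520 = 17722*44520 = 788983440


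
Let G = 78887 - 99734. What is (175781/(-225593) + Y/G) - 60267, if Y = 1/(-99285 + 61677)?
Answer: -10659445481351603719/176868064887768 ≈ -60268.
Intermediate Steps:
Y = -1/37608 (Y = 1/(-37608) = -1/37608 ≈ -2.6590e-5)
G = -20847
(175781/(-225593) + Y/G) - 60267 = (175781/(-225593) - 1/37608/(-20847)) - 60267 = (175781*(-1/225593) - 1/37608*(-1/20847)) - 60267 = (-175781/225593 + 1/784013976) - 60267 = -137814760489663/176868064887768 - 60267 = -10659445481351603719/176868064887768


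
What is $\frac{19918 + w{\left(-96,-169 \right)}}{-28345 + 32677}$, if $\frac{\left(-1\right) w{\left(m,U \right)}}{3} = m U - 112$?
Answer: $- \frac{14209}{2166} \approx -6.56$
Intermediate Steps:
$w{\left(m,U \right)} = 336 - 3 U m$ ($w{\left(m,U \right)} = - 3 \left(m U - 112\right) = - 3 \left(U m - 112\right) = - 3 \left(-112 + U m\right) = 336 - 3 U m$)
$\frac{19918 + w{\left(-96,-169 \right)}}{-28345 + 32677} = \frac{19918 + \left(336 - \left(-507\right) \left(-96\right)\right)}{-28345 + 32677} = \frac{19918 + \left(336 - 48672\right)}{4332} = \left(19918 - 48336\right) \frac{1}{4332} = \left(-28418\right) \frac{1}{4332} = - \frac{14209}{2166}$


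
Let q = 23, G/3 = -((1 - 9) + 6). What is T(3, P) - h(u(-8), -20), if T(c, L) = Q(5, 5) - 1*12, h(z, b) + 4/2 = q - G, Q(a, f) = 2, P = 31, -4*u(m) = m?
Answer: -25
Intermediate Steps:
u(m) = -m/4
G = 6 (G = 3*(-((1 - 9) + 6)) = 3*(-(-8 + 6)) = 3*(-1*(-2)) = 3*2 = 6)
h(z, b) = 15 (h(z, b) = -2 + (23 - 1*6) = -2 + (23 - 6) = -2 + 17 = 15)
T(c, L) = -10 (T(c, L) = 2 - 1*12 = 2 - 12 = -10)
T(3, P) - h(u(-8), -20) = -10 - 1*15 = -10 - 15 = -25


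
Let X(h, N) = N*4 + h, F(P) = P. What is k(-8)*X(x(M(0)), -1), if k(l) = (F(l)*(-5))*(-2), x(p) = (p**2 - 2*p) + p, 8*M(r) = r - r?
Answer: 320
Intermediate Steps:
M(r) = 0 (M(r) = (r - r)/8 = (1/8)*0 = 0)
x(p) = p**2 - p
k(l) = 10*l (k(l) = (l*(-5))*(-2) = -5*l*(-2) = 10*l)
X(h, N) = h + 4*N (X(h, N) = 4*N + h = h + 4*N)
k(-8)*X(x(M(0)), -1) = (10*(-8))*(0*(-1 + 0) + 4*(-1)) = -80*(0*(-1) - 4) = -80*(0 - 4) = -80*(-4) = 320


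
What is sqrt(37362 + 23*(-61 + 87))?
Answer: 2*sqrt(9490) ≈ 194.83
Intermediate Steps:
sqrt(37362 + 23*(-61 + 87)) = sqrt(37362 + 23*26) = sqrt(37362 + 598) = sqrt(37960) = 2*sqrt(9490)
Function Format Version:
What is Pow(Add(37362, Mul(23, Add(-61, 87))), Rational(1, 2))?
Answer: Mul(2, Pow(9490, Rational(1, 2))) ≈ 194.83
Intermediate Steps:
Pow(Add(37362, Mul(23, Add(-61, 87))), Rational(1, 2)) = Pow(Add(37362, Mul(23, 26)), Rational(1, 2)) = Pow(Add(37362, 598), Rational(1, 2)) = Pow(37960, Rational(1, 2)) = Mul(2, Pow(9490, Rational(1, 2)))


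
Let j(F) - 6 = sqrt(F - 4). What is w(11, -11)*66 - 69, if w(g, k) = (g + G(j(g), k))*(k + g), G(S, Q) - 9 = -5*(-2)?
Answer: -69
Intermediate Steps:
j(F) = 6 + sqrt(-4 + F) (j(F) = 6 + sqrt(F - 4) = 6 + sqrt(-4 + F))
G(S, Q) = 19 (G(S, Q) = 9 - 5*(-2) = 9 + 10 = 19)
w(g, k) = (19 + g)*(g + k) (w(g, k) = (g + 19)*(k + g) = (19 + g)*(g + k))
w(11, -11)*66 - 69 = (11**2 + 19*11 + 19*(-11) + 11*(-11))*66 - 69 = (121 + 209 - 209 - 121)*66 - 69 = 0*66 - 69 = 0 - 69 = -69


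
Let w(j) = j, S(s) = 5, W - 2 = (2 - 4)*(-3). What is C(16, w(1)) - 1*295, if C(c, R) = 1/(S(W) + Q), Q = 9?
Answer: -4129/14 ≈ -294.93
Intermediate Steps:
W = 8 (W = 2 + (2 - 4)*(-3) = 2 - 2*(-3) = 2 + 6 = 8)
C(c, R) = 1/14 (C(c, R) = 1/(5 + 9) = 1/14)
C(16, w(1)) - 1*295 = 1/14 - 1*295 = 1/14 - 295 = -4129/14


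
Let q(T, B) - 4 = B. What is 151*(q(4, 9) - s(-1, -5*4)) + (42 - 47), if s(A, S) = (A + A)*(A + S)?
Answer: -4384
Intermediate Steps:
q(T, B) = 4 + B
s(A, S) = 2*A*(A + S) (s(A, S) = (2*A)*(A + S) = 2*A*(A + S))
151*(q(4, 9) - s(-1, -5*4)) + (42 - 47) = 151*((4 + 9) - 2*(-1)*(-1 - 5*4)) + (42 - 47) = 151*(13 - 2*(-1)*(-1 - 20)) - 5 = 151*(13 - 2*(-1)*(-21)) - 5 = 151*(13 - 1*42) - 5 = 151*(13 - 42) - 5 = 151*(-29) - 5 = -4379 - 5 = -4384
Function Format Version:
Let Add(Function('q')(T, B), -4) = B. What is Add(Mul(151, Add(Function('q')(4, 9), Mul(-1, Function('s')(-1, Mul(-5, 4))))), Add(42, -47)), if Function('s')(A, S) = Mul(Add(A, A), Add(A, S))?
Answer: -4384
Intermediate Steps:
Function('q')(T, B) = Add(4, B)
Function('s')(A, S) = Mul(2, A, Add(A, S)) (Function('s')(A, S) = Mul(Mul(2, A), Add(A, S)) = Mul(2, A, Add(A, S)))
Add(Mul(151, Add(Function('q')(4, 9), Mul(-1, Function('s')(-1, Mul(-5, 4))))), Add(42, -47)) = Add(Mul(151, Add(Add(4, 9), Mul(-1, Mul(2, -1, Add(-1, Mul(-5, 4)))))), Add(42, -47)) = Add(Mul(151, Add(13, Mul(-1, Mul(2, -1, Add(-1, -20))))), -5) = Add(Mul(151, Add(13, Mul(-1, Mul(2, -1, -21)))), -5) = Add(Mul(151, Add(13, Mul(-1, 42))), -5) = Add(Mul(151, Add(13, -42)), -5) = Add(Mul(151, -29), -5) = Add(-4379, -5) = -4384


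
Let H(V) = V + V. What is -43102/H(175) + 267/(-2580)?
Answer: -3709887/30100 ≈ -123.25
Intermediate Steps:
H(V) = 2*V
-43102/H(175) + 267/(-2580) = -43102/(2*175) + 267/(-2580) = -43102/350 + 267*(-1/2580) = -43102*1/350 - 89/860 = -21551/175 - 89/860 = -3709887/30100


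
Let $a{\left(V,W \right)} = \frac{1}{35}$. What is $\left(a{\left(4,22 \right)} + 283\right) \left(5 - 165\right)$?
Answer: $- \frac{316992}{7} \approx -45285.0$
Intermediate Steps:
$a{\left(V,W \right)} = \frac{1}{35}$
$\left(a{\left(4,22 \right)} + 283\right) \left(5 - 165\right) = \left(\frac{1}{35} + 283\right) \left(5 - 165\right) = \frac{9906 \left(5 - 165\right)}{35} = \frac{9906}{35} \left(-160\right) = - \frac{316992}{7}$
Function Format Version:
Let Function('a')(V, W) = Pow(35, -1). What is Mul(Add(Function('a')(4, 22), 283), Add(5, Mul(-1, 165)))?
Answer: Rational(-316992, 7) ≈ -45285.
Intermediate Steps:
Function('a')(V, W) = Rational(1, 35)
Mul(Add(Function('a')(4, 22), 283), Add(5, Mul(-1, 165))) = Mul(Add(Rational(1, 35), 283), Add(5, Mul(-1, 165))) = Mul(Rational(9906, 35), Add(5, -165)) = Mul(Rational(9906, 35), -160) = Rational(-316992, 7)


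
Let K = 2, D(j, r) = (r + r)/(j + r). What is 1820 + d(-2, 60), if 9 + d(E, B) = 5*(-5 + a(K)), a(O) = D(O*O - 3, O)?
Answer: 5378/3 ≈ 1792.7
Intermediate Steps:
D(j, r) = 2*r/(j + r) (D(j, r) = (2*r)/(j + r) = 2*r/(j + r))
a(O) = 2*O/(-3 + O + O²) (a(O) = 2*O/((O*O - 3) + O) = 2*O/((O² - 3) + O) = 2*O/((-3 + O²) + O) = 2*O/(-3 + O + O²))
d(E, B) = -82/3 (d(E, B) = -9 + 5*(-5 + 2*2/(-3 + 2 + 2²)) = -9 + 5*(-5 + 2*2/(-3 + 2 + 4)) = -9 + 5*(-5 + 2*2/3) = -9 + 5*(-5 + 2*2*(⅓)) = -9 + 5*(-5 + 4/3) = -9 + 5*(-11/3) = -9 - 55/3 = -82/3)
1820 + d(-2, 60) = 1820 - 82/3 = 5378/3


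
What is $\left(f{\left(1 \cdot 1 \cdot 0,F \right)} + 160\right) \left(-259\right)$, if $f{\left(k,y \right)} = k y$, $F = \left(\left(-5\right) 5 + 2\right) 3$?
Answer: $-41440$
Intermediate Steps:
$F = -69$ ($F = \left(-25 + 2\right) 3 = \left(-23\right) 3 = -69$)
$\left(f{\left(1 \cdot 1 \cdot 0,F \right)} + 160\right) \left(-259\right) = \left(1 \cdot 1 \cdot 0 \left(-69\right) + 160\right) \left(-259\right) = \left(1 \cdot 0 \left(-69\right) + 160\right) \left(-259\right) = \left(0 \left(-69\right) + 160\right) \left(-259\right) = \left(0 + 160\right) \left(-259\right) = 160 \left(-259\right) = -41440$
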